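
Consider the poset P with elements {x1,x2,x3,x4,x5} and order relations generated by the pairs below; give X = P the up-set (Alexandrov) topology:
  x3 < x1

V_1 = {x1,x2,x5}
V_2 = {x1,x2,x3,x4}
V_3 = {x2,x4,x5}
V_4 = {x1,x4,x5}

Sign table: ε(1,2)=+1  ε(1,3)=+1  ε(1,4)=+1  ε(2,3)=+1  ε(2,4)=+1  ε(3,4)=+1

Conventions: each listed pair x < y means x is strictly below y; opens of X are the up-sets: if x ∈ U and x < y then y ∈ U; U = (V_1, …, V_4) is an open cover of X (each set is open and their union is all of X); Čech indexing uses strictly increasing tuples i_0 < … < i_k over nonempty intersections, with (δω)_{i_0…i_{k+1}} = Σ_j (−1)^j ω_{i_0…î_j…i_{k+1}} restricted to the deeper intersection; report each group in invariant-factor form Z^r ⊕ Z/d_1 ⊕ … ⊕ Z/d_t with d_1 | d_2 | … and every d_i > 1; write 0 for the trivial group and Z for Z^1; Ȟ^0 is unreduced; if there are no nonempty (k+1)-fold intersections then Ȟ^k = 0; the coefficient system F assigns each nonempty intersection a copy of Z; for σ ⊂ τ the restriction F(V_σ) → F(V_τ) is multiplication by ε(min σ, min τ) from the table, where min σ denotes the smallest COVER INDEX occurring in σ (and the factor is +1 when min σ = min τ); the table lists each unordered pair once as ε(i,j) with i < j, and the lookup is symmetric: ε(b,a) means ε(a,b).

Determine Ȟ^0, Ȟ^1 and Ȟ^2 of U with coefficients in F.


Ȟ^0 = Z,  Ȟ^1 = 0,  Ȟ^2 = Z

nerve simplices:
  V12={x1,x2} V13={x2,x5} V14={x1,x5} V23={x2,x4} V24={x1,x4} V34={x4,x5}
  V123={x2} V124={x1} V134={x5} V234={x4}
C dims 4,6,4; δ0: rk 3, SNF 1^3; δ1: rk 3, SNF 1^3
degree 0: 4−3−0 = 1 → Ȟ^0 ≅ Z
degree 1: 6−3−3 = 0 → Ȟ^1 ≅ 0
degree 2: 4−0−3 = 1 → Ȟ^2 ≅ Z


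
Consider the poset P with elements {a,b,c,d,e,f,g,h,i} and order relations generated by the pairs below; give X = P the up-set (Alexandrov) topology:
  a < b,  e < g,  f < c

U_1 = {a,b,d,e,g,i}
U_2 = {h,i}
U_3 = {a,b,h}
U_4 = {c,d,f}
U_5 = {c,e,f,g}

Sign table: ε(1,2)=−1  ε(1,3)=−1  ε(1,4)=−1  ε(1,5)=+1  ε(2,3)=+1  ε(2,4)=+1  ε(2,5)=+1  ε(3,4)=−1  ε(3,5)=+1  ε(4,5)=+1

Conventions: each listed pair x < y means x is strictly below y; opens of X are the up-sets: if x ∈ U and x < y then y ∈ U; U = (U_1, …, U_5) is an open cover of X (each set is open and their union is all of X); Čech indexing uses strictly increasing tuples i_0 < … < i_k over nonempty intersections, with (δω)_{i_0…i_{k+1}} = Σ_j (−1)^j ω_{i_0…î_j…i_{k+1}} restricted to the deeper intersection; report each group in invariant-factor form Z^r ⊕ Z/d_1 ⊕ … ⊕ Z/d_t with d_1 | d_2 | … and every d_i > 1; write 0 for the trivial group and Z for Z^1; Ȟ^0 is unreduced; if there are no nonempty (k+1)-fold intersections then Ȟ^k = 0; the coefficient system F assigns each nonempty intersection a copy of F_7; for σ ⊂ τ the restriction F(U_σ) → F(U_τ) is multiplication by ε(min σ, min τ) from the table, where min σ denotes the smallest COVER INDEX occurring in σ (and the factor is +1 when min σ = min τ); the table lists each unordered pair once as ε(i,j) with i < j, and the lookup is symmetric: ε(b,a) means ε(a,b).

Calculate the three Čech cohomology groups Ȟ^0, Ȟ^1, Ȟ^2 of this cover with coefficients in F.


nerve of the cover:
  U12={i} U13={a,b} U14={d} U15={e,g} U23={h} U45={c,f}
C dims 5,6; δ0: rk_F7 5
Ȟ^0 = (5 − 5) − 0 = 0, so Ȟ^0 ≅ 0
Ȟ^1 = (6 − 0) − 5 = 1, so Ȟ^1 ≅ Z/7
Ȟ^2 = (0 − 0) − 0 = 0, so Ȟ^2 ≅ 0

Ȟ^0(U;F) ≅ 0, Ȟ^1(U;F) ≅ Z/7 and Ȟ^2(U;F) ≅ 0


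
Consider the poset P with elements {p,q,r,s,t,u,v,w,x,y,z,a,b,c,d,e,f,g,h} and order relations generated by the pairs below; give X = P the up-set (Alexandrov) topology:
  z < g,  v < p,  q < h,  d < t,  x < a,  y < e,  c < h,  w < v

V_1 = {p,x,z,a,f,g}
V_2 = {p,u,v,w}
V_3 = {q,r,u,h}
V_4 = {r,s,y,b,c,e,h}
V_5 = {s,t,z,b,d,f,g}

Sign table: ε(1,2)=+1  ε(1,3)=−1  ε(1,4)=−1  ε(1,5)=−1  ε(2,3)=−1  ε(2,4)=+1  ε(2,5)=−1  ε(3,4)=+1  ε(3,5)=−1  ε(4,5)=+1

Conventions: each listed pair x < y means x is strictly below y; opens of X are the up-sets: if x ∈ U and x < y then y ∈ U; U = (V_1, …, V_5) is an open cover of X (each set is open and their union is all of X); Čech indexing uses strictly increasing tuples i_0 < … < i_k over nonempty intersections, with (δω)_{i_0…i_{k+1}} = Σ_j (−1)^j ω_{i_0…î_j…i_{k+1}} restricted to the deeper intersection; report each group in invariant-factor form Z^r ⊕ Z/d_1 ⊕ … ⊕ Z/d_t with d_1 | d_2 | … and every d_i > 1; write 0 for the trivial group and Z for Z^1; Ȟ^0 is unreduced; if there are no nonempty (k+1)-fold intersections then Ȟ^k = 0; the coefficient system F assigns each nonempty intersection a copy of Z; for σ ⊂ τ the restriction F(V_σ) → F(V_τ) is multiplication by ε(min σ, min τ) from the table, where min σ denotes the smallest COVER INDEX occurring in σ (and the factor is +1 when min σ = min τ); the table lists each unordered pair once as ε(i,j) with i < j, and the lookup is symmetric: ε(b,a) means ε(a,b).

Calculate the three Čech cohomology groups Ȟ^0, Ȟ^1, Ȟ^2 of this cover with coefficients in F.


cover nerve:
  V12={p} V15={z,f,g} V23={u} V34={r,h} V45={s,b}
C dims 5,5; δ0: rk 4, SNF 1^4
Ȟ^0: (5−4)−0=1 ⇒ Z
Ȟ^1: (5−0)−4=1 ⇒ Z
Ȟ^2: (0−0)−0=0 ⇒ 0

Ȟ^0(U;F) ≅ Z, Ȟ^1(U;F) ≅ Z, Ȟ^2(U;F) ≅ 0


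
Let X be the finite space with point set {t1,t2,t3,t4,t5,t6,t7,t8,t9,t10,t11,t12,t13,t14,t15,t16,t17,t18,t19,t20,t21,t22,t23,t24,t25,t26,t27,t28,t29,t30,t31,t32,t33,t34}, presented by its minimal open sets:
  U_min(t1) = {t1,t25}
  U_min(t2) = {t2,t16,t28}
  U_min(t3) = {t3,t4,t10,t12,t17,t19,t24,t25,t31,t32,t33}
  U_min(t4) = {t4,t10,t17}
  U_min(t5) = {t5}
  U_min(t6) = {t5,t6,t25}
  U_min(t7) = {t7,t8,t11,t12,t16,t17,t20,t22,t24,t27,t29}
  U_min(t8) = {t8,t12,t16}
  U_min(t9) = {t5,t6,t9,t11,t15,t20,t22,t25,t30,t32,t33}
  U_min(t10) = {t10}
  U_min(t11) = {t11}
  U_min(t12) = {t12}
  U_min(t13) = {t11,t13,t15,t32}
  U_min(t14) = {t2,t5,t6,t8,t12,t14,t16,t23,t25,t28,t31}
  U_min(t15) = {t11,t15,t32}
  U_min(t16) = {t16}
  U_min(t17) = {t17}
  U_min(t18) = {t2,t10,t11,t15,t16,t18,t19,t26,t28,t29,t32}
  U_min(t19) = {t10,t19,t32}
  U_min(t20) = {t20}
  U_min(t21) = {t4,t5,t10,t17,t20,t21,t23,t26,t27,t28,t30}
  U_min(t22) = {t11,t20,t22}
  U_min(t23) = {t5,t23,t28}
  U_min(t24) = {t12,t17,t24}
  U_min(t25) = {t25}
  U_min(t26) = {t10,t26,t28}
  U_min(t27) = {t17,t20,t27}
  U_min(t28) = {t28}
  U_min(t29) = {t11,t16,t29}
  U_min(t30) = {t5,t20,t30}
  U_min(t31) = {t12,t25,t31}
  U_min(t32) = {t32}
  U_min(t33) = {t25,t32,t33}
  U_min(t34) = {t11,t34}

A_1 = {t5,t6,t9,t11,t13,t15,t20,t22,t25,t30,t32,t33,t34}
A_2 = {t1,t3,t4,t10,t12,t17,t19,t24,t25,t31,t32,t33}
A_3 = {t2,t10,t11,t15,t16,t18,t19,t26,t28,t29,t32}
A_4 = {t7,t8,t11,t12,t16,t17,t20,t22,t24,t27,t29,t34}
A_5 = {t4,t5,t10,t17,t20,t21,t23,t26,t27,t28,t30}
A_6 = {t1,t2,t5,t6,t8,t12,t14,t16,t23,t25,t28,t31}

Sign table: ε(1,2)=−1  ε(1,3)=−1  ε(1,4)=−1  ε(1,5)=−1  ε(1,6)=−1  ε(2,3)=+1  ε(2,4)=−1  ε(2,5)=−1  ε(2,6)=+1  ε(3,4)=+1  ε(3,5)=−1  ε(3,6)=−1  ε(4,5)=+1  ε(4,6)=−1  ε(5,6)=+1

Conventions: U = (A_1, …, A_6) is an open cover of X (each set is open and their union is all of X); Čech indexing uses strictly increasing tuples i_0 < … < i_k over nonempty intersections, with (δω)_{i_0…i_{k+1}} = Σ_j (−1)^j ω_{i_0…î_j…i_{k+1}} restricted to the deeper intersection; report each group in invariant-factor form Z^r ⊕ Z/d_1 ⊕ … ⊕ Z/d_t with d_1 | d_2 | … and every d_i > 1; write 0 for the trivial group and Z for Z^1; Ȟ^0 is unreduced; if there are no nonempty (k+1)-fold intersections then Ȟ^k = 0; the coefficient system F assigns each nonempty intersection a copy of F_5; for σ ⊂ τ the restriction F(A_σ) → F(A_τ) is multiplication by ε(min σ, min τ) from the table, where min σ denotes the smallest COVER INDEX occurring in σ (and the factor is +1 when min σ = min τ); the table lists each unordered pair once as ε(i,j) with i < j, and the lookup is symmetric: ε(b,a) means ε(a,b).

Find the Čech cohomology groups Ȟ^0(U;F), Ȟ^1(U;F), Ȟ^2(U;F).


Ȟ^0(U;F) ≅ 0, Ȟ^1(U;F) ≅ 0, Ȟ^2(U;F) ≅ Z/5

nonempty intersections:
  A12={t25,t32,t33} A13={t11,t15,t32} A14={t11,t20,t22,t34} A15={t5,t20,t30} A16={t5,t6,t25} A23={t10,t19,t32} A24={t12,t17,t24} A25={t4,t10,t17} A26={t1,t12,t25,t31} A34={t11,t16,t29} A35={t10,t26,t28} A36={t2,t16,t28} A45={t17,t20,t27} A46={t8,t12,t16} A56={t5,t23,t28}
  A123={t32} A126={t25} A134={t11} A145={t20} A156={t5} A235={t10} A245={t17} A246={t12} A346={t16} A356={t28}
C dims 6,15,10; δ0: rk_F5 6; δ1: rk_F5 9
Ȟ^0: (6−6)−0=0 ⇒ 0
Ȟ^1: (15−9)−6=0 ⇒ 0
Ȟ^2: (10−0)−9=1 ⇒ Z/5


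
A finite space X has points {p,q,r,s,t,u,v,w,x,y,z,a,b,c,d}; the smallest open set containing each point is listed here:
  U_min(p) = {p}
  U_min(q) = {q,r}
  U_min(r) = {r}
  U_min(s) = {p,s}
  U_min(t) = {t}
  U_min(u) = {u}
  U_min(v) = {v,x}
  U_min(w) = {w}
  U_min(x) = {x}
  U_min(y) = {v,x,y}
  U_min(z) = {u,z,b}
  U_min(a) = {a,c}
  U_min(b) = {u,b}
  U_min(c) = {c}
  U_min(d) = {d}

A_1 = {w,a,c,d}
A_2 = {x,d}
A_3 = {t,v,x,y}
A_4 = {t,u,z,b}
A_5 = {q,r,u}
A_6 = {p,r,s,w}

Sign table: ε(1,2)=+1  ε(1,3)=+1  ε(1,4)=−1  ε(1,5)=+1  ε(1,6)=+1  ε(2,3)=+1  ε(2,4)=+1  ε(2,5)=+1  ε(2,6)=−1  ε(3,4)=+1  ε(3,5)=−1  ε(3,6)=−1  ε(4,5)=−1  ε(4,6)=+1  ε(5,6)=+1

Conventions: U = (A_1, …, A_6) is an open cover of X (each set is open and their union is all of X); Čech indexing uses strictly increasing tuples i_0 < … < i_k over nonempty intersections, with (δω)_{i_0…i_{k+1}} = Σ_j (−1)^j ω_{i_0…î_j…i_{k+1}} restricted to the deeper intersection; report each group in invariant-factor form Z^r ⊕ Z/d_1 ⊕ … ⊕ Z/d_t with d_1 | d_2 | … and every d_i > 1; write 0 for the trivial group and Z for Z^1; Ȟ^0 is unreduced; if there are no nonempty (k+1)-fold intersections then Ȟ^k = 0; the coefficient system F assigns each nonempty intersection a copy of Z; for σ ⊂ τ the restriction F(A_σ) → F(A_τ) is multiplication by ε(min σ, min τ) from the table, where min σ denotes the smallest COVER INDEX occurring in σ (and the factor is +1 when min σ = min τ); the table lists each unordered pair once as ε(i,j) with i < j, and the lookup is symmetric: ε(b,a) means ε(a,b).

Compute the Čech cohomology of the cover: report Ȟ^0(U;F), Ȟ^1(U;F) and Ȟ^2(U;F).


nerve of the cover:
  A12={d} A16={w} A23={x} A34={t} A45={u} A56={r}
C dims 6,6; δ0: rk 6, SNF 1^5·2
Ȟ^0 = (6 − 6) − 0 = 0, so Ȟ^0 ≅ 0
Ȟ^1 = (6 − 0) − 6 = 0 plus torsion [2], so Ȟ^1 ≅ Z/2
Ȟ^2 = (0 − 0) − 0 = 0, so Ȟ^2 ≅ 0

Ȟ^0 = 0, Ȟ^1 = Z/2 and Ȟ^2 = 0


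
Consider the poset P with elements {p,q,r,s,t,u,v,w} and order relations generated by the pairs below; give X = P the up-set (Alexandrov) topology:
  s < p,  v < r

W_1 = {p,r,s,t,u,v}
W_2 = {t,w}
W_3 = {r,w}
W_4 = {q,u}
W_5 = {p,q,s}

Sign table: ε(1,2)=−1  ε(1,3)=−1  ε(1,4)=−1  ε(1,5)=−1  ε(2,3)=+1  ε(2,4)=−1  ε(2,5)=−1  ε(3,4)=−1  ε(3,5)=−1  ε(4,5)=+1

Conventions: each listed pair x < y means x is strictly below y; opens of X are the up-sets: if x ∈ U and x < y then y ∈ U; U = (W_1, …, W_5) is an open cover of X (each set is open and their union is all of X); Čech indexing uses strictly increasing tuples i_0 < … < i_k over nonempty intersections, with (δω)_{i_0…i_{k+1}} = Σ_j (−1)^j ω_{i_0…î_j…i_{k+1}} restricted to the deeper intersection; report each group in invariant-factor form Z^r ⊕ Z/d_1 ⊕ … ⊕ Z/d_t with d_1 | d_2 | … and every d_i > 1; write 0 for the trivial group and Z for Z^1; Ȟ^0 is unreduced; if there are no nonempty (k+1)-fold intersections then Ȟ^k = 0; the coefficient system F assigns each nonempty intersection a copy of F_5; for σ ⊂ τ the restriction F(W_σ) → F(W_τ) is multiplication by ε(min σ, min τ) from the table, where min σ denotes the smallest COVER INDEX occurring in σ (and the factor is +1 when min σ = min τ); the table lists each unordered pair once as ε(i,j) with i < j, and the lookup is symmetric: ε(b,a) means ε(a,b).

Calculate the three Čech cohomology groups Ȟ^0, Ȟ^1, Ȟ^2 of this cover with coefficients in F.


nerve of the cover:
  W12={t} W13={r} W14={u} W15={p,s} W23={w} W45={q}
C dims 5,6; δ0: rk_F5 4
Ȟ^0 = (5 − 4) − 0 = 1, so Ȟ^0 ≅ Z/5
Ȟ^1 = (6 − 0) − 4 = 2, so Ȟ^1 ≅ Z/5 ⊕ Z/5
Ȟ^2 = (0 − 0) − 0 = 0, so Ȟ^2 ≅ 0

Ȟ^0 ≅ Z/5,  Ȟ^1 ≅ Z/5 ⊕ Z/5,  Ȟ^2 ≅ 0


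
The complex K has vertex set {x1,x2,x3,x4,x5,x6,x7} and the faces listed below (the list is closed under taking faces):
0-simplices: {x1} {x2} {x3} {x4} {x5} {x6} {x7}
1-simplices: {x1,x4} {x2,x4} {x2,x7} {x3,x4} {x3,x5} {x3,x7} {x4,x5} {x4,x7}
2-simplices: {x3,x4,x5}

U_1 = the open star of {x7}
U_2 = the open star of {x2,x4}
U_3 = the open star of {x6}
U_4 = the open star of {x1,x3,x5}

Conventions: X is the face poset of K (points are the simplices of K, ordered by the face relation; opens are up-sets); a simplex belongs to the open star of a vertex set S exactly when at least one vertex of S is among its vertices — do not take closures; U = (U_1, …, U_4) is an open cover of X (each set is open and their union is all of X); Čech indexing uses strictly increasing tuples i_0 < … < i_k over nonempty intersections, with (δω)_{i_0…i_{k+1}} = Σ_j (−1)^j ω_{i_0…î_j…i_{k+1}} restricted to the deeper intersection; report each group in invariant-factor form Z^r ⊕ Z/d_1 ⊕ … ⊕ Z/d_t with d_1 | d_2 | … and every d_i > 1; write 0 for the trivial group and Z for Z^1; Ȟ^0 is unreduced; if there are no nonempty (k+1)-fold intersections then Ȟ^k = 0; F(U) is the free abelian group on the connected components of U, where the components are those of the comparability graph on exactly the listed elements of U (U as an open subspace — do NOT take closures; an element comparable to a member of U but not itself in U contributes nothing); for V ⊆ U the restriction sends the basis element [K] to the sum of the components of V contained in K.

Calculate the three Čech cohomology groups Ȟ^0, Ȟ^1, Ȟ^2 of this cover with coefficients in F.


intersection data:
  U1={{x7},{x2,x7},{x3,x7},{x4,x7}} U2={{x2},{x4},{x1,x4},{x2,x4},{x2,x7},{x3,x4},{x4,x5},{x4,x7},{x3,x4,x5}} U3={{x6}} U4={{x1},{x3},{x5},{x1,x4},{x3,x4},{x3,x5},{x3,x7},{x4,x5},{x3,x4,x5}}
  U12={{x2,x7},{x4,x7}} U14={{x3,x7}} U24={{x1,x4},{x3,x4},{x4,x5},{x3,x4,x5}}
components per intersection:
  U1: {{x7},{x2,x7},{x3,x7},{x4,x7}}
  U2: {{x2},{x4},{x1,x4},{x2,x4},{x2,x7},{x3,x4},{x4,x5},{x4,x7},{x3,x4,x5}}
  U3: {{x6}}
  U4: {{x1},{x1,x4}} {{x3},{x5},{x3,x4},{x3,x5},{x3,x7},{x4,x5},{x3,x4,x5}}
  U12: {{x2,x7}} {{x4,x7}}
  U14: {{x3,x7}}
  U24: {{x1,x4}} {{x3,x4},{x4,x5},{x3,x4,x5}}
C dims 5,5; δ0: rk 3, SNF 1^3
Ȟ^0 = (5 − 3) − 0 = 2, so Ȟ^0 ≅ Z^2
Ȟ^1 = (5 − 0) − 3 = 2, so Ȟ^1 ≅ Z^2
Ȟ^2 = (0 − 0) − 0 = 0, so Ȟ^2 ≅ 0

Ȟ^0(U;F) ≅ Z^2, Ȟ^1(U;F) ≅ Z^2 and Ȟ^2(U;F) ≅ 0


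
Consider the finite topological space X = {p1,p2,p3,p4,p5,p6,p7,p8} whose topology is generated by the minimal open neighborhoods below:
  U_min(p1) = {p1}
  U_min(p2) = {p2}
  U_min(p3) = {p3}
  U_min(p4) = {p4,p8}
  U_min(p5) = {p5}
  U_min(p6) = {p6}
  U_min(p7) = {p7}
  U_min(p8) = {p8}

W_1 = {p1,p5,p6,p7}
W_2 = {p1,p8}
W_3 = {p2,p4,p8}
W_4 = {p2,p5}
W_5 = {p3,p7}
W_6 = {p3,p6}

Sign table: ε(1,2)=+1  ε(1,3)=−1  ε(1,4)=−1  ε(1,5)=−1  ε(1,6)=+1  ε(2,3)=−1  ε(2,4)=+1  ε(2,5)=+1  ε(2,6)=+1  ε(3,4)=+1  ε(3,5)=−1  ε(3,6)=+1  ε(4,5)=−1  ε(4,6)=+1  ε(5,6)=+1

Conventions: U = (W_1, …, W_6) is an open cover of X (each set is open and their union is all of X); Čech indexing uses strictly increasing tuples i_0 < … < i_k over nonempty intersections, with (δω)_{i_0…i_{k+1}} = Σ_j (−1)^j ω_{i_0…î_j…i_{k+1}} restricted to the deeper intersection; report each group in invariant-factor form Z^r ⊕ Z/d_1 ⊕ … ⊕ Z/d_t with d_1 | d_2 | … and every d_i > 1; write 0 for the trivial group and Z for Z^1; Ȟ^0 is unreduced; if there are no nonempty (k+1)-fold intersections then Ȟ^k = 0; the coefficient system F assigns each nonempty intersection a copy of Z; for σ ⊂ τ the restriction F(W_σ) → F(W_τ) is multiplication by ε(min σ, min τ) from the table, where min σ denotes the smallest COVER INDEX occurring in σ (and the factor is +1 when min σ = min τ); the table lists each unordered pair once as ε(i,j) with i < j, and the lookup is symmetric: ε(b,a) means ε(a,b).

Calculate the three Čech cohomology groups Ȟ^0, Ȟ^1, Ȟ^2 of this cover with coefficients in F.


nerve simplices:
  W12={p1} W14={p5} W15={p7} W16={p6} W23={p8} W34={p2} W56={p3}
C dims 6,7; δ0: rk 6, SNF 1^5·2
degree 0: 6−6−0 = 0 → Ȟ^0 ≅ 0
degree 1: 7−0−6 = 1 plus torsion [2] → Ȟ^1 ≅ Z ⊕ Z/2
degree 2: 0−0−0 = 0 → Ȟ^2 ≅ 0

Ȟ^0 ≅ 0, Ȟ^1 ≅ Z ⊕ Z/2 and Ȟ^2 ≅ 0


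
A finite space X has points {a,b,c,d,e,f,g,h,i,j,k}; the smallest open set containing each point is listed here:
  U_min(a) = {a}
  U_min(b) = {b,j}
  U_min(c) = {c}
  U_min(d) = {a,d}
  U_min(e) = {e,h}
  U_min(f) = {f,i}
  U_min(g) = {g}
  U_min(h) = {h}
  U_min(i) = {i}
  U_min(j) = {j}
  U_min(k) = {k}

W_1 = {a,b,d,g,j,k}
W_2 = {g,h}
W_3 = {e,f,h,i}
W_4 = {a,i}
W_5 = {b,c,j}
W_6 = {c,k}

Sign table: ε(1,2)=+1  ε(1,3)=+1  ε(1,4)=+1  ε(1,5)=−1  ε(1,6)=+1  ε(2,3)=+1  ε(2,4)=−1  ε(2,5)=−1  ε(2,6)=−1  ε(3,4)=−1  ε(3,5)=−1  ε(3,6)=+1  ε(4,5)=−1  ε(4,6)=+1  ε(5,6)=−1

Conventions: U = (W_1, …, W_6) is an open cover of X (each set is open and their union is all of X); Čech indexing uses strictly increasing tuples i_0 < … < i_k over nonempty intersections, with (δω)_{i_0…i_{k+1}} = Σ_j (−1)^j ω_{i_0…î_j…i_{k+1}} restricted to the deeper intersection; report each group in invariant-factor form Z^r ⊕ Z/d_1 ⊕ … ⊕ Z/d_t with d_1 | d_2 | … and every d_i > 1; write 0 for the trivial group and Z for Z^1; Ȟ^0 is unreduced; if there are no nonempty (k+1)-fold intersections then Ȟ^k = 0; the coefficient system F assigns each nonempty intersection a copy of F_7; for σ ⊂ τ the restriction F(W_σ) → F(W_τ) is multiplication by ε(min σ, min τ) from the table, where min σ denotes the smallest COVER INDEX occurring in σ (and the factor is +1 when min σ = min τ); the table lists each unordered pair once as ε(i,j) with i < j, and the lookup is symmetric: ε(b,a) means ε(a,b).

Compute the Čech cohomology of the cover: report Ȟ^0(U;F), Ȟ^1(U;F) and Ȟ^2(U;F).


nonempty overlaps:
  W12={g} W14={a} W15={b,j} W16={k} W23={h} W34={i} W56={c}
C dims 6,7; δ0: rk_F7 6
degree 0: 6−6−0 = 0 → Ȟ^0 ≅ 0
degree 1: 7−0−6 = 1 → Ȟ^1 ≅ Z/7
degree 2: 0−0−0 = 0 → Ȟ^2 ≅ 0

Ȟ^0 = 0, Ȟ^1 = Z/7 and Ȟ^2 = 0


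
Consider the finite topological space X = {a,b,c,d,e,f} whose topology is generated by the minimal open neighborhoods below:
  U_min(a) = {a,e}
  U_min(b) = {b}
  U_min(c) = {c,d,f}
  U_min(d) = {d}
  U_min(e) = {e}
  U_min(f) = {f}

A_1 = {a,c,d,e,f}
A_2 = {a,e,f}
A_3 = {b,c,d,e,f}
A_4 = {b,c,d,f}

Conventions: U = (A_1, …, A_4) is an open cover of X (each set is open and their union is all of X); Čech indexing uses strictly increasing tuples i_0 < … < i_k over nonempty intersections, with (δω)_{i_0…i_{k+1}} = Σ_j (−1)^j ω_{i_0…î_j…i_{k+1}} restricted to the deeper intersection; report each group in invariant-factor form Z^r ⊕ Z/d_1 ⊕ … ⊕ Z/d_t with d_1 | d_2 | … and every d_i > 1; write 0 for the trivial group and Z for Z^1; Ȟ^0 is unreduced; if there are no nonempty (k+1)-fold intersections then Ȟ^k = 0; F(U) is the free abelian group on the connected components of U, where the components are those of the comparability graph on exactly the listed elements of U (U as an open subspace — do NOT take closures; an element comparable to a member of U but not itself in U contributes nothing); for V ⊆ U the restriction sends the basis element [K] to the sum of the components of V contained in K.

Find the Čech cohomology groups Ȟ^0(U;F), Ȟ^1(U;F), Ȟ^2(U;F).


Ȟ^0 ≅ Z^3, Ȟ^1 ≅ 0 and Ȟ^2 ≅ 0

cover nerve:
  A12={a,e,f} A13={c,d,e,f} A14={c,d,f} A23={e,f} A24={f} A34={b,c,d,f}
  A123={e,f} A124={f} A134={c,d,f} A234={f}
  A1234={f}
components per intersection:
  A1: {a,e} {c,d,f}
  A2: {a,e} {f}
  A3: {b} {c,d,f} {e}
  A4: {b} {c,d,f}
  A12: {a,e} {f}
  A13: {c,d,f} {e}
  A14: {c,d,f}
  A23: {e} {f}
  A24: {f}
  A34: {b} {c,d,f}
  A123: {e} {f}
  A124: {f}
  A134: {c,d,f}
  A234: {f}
  A1234: {f}
C dims 9,10,5,1; δ0: rk 6, SNF 1^6; δ1: rk 4, SNF 1^4; δ2: rk 1, SNF 1^1
Ȟ^0: (9−6)−0=3 ⇒ Z^3
Ȟ^1: (10−4)−6=0 ⇒ 0
Ȟ^2: (5−1)−4=0 ⇒ 0


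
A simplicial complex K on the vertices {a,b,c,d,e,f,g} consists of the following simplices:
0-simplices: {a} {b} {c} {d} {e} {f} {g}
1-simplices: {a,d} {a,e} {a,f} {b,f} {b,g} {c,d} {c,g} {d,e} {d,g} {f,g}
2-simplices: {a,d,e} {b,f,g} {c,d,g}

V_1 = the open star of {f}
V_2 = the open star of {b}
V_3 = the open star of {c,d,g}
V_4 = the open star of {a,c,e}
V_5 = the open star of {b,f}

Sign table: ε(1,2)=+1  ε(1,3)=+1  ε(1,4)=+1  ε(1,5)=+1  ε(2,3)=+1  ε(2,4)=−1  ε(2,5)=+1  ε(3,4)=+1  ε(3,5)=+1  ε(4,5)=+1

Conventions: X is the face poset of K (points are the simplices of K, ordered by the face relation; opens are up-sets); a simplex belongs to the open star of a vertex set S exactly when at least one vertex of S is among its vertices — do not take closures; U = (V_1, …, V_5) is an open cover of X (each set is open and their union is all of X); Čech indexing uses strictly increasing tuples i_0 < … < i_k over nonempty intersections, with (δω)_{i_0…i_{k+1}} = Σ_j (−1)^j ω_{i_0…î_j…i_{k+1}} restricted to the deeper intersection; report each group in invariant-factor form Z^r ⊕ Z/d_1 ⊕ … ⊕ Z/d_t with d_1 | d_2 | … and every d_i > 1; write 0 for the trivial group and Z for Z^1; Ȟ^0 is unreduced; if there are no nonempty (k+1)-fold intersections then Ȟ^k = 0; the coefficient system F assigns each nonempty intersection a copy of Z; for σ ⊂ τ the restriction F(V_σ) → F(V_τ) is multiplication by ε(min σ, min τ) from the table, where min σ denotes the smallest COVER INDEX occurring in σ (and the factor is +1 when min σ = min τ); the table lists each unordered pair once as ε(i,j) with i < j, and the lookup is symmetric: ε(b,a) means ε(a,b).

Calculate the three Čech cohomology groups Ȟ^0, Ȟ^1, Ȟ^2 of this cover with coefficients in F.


nonempty intersections:
  V1={{f},{a,f},{b,f},{f,g},{b,f,g}} V2={{b},{b,f},{b,g},{b,f,g}} V3={{c},{d},{g},{a,d},{b,g},{c,d},{c,g},{d,e},{d,g},{f,g},{a,d,e},{b,f,g},{c,d,g}} V4={{a},{c},{e},{a,d},{a,e},{a,f},{c,d},{c,g},{d,e},{a,d,e},{c,d,g}} V5={{b},{f},{a,f},{b,f},{b,g},{f,g},{b,f,g}}
  V12={{b,f},{b,f,g}} V13={{f,g},{b,f,g}} V14={{a,f}} V15={{f},{a,f},{b,f},{f,g},{b,f,g}} V23={{b,g},{b,f,g}} V25={{b},{b,f},{b,g},{b,f,g}} V34={{c},{a,d},{c,d},{c,g},{d,e},{a,d,e},{c,d,g}} V35={{b,g},{f,g},{b,f,g}} V45={{a,f}}
  V123={{b,f,g}} V125={{b,f},{b,f,g}} V135={{f,g},{b,f,g}} V145={{a,f}} V235={{b,g},{b,f,g}}
  V1235={{b,f,g}}
C dims 5,9,5,1; δ0: rk 4, SNF 1^4; δ1: rk 4, SNF 1^4; δ2: rk 1, SNF 1^1
Ȟ^0: (5−4)−0=1 ⇒ Z
Ȟ^1: (9−4)−4=1 ⇒ Z
Ȟ^2: (5−1)−4=0 ⇒ 0

Ȟ^0 ≅ Z, Ȟ^1 ≅ Z and Ȟ^2 ≅ 0


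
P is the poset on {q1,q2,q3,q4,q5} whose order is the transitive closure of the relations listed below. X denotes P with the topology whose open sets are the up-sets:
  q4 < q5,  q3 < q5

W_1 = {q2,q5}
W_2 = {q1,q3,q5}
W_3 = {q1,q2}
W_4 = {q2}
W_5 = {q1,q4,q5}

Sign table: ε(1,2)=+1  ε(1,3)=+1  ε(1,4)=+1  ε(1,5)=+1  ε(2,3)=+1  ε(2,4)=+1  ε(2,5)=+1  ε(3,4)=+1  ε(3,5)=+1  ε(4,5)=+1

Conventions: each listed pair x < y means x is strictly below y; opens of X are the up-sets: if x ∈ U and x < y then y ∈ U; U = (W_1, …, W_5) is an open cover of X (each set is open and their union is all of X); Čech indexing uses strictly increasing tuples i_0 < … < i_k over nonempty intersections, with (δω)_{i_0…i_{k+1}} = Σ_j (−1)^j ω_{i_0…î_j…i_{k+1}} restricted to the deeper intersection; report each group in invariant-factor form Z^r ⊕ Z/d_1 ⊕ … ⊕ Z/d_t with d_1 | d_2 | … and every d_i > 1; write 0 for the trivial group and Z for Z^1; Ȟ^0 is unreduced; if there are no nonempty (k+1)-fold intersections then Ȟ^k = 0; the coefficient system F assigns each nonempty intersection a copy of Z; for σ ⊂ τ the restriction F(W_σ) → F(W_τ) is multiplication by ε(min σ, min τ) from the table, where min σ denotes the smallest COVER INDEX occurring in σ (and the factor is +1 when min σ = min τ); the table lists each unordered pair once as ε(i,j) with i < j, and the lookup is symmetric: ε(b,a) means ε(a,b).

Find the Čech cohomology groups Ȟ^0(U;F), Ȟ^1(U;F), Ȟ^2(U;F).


nonempty intersections:
  W12={q5} W13={q2} W14={q2} W15={q5} W23={q1} W25={q1,q5} W34={q2} W35={q1}
  W125={q5} W134={q2} W235={q1}
C dims 5,8,3; δ0: rk 4, SNF 1^4; δ1: rk 3, SNF 1^3
Ȟ^0: (5−4)−0=1 ⇒ Z
Ȟ^1: (8−3)−4=1 ⇒ Z
Ȟ^2: (3−0)−3=0 ⇒ 0

Ȟ^0 ≅ Z,  Ȟ^1 ≅ Z,  Ȟ^2 ≅ 0


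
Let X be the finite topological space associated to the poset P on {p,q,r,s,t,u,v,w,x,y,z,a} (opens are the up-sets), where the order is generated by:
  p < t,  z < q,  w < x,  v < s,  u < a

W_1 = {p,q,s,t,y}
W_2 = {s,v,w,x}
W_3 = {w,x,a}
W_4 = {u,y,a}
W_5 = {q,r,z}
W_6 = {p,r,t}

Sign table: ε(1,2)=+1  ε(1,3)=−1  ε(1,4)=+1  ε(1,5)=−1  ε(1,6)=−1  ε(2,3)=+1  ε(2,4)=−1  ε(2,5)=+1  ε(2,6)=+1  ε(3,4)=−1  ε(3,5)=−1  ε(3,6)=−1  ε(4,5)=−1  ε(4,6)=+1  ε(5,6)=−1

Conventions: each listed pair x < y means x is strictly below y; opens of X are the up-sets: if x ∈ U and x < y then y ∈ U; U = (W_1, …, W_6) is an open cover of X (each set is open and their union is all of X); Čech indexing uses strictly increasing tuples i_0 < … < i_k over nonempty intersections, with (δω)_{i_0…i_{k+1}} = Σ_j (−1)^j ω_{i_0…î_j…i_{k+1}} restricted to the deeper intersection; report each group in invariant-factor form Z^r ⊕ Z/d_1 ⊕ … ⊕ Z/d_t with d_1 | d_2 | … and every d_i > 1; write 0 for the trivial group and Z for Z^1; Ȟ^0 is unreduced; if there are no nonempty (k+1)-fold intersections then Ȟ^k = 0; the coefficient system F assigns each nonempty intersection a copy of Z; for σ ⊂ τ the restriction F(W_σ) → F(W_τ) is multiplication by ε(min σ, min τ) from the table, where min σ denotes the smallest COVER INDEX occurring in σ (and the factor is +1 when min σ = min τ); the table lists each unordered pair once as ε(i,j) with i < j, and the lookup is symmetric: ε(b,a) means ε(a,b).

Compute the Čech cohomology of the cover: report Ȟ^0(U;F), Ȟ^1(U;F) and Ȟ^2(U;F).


Ȟ^0(U;F) ≅ 0, Ȟ^1(U;F) ≅ Z ⊕ Z/2, Ȟ^2(U;F) ≅ 0

nonempty intersections:
  W12={s} W14={y} W15={q} W16={p,t} W23={w,x} W34={a} W56={r}
C dims 6,7; δ0: rk 6, SNF 1^5·2
Ȟ^0: (6−6)−0=0 ⇒ 0
Ȟ^1: (7−0)−6=1 plus torsion [2] ⇒ Z ⊕ Z/2
Ȟ^2: (0−0)−0=0 ⇒ 0


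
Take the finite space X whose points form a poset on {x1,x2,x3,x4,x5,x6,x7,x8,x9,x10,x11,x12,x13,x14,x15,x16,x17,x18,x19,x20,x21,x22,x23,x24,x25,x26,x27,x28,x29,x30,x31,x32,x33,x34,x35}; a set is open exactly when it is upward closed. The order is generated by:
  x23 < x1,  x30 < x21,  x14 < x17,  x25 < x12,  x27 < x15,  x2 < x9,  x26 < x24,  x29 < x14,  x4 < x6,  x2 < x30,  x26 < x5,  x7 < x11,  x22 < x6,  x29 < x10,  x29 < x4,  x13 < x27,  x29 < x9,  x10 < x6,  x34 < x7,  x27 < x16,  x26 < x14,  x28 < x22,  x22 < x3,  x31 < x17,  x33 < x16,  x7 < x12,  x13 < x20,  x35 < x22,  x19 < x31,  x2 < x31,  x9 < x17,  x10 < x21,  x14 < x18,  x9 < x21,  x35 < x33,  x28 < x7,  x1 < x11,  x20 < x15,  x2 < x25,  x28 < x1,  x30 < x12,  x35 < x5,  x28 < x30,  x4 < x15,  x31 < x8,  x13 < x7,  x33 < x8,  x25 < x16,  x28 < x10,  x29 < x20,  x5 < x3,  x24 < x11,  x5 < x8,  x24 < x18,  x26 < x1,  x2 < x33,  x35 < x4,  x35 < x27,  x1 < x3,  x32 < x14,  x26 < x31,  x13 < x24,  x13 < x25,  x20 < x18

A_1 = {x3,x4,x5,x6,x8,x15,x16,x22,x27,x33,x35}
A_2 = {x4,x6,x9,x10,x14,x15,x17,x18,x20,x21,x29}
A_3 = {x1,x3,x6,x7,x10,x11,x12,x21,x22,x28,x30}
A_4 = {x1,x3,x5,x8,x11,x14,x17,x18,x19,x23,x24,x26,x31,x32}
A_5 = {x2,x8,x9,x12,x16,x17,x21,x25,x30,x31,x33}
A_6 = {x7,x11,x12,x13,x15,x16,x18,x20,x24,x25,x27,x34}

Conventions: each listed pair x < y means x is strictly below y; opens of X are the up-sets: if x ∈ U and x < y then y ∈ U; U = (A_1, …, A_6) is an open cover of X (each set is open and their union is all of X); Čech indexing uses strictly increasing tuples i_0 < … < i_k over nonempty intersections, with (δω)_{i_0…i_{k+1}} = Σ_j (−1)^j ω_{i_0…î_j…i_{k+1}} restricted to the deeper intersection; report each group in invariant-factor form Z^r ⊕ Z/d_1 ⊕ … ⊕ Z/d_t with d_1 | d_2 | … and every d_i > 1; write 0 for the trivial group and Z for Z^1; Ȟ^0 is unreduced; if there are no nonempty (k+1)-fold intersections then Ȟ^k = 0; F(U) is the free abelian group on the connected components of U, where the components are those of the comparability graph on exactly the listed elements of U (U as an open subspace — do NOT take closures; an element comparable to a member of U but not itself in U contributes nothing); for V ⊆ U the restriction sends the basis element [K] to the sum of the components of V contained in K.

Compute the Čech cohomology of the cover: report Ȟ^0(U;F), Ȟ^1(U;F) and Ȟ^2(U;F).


cover nerve:
  A12={x4,x6,x15} A13={x3,x6,x22} A14={x3,x5,x8} A15={x8,x16,x33} A16={x15,x16,x27} A23={x6,x10,x21} A24={x14,x17,x18} A25={x9,x17,x21} A26={x15,x18,x20} A34={x1,x3,x11} A35={x12,x21,x30} A36={x7,x11,x12} A45={x8,x17,x31} A46={x11,x18,x24} A56={x12,x16,x25}
  A123={x6} A126={x15} A134={x3} A145={x8} A156={x16} A235={x21} A245={x17} A246={x18} A346={x11} A356={x12}
components per intersection:
  A1: {x3,x4,x5,x6,x8,x15,x16,x22,x27,x33,x35}
  A2: {x4,x6,x9,x10,x14,x15,x17,x18,x20,x21,x29}
  A3: {x1,x3,x6,x7,x10,x11,x12,x21,x22,x28,x30}
  A4: {x1,x3,x5,x8,x11,x14,x17,x18,x19,x23,x24,x26,x31,x32}
  A5: {x2,x8,x9,x12,x16,x17,x21,x25,x30,x31,x33}
  A6: {x7,x11,x12,x13,x15,x16,x18,x20,x24,x25,x27,x34}
  A12: {x4,x6,x15}
  A13: {x3,x6,x22}
  A14: {x3,x5,x8}
  A15: {x8,x16,x33}
  A16: {x15,x16,x27}
  A23: {x6,x10,x21}
  A24: {x14,x17,x18}
  A25: {x9,x17,x21}
  A26: {x15,x18,x20}
  A34: {x1,x3,x11}
  A35: {x12,x21,x30}
  A36: {x7,x11,x12}
  A45: {x8,x17,x31}
  A46: {x11,x18,x24}
  A56: {x12,x16,x25}
  A123: {x6}
  A126: {x15}
  A134: {x3}
  A145: {x8}
  A156: {x16}
  A235: {x21}
  A245: {x17}
  A246: {x18}
  A346: {x11}
  A356: {x12}
C dims 6,15,10; δ0: rk 5, SNF 1^5; δ1: rk 10, SNF 1^9·2
Ȟ^0: (6−5)−0=1 ⇒ Z
Ȟ^1: (15−10)−5=0 ⇒ 0
Ȟ^2: (10−0)−10=0 plus torsion [2] ⇒ Z/2

Ȟ^0 ≅ Z; Ȟ^1 ≅ 0; Ȟ^2 ≅ Z/2


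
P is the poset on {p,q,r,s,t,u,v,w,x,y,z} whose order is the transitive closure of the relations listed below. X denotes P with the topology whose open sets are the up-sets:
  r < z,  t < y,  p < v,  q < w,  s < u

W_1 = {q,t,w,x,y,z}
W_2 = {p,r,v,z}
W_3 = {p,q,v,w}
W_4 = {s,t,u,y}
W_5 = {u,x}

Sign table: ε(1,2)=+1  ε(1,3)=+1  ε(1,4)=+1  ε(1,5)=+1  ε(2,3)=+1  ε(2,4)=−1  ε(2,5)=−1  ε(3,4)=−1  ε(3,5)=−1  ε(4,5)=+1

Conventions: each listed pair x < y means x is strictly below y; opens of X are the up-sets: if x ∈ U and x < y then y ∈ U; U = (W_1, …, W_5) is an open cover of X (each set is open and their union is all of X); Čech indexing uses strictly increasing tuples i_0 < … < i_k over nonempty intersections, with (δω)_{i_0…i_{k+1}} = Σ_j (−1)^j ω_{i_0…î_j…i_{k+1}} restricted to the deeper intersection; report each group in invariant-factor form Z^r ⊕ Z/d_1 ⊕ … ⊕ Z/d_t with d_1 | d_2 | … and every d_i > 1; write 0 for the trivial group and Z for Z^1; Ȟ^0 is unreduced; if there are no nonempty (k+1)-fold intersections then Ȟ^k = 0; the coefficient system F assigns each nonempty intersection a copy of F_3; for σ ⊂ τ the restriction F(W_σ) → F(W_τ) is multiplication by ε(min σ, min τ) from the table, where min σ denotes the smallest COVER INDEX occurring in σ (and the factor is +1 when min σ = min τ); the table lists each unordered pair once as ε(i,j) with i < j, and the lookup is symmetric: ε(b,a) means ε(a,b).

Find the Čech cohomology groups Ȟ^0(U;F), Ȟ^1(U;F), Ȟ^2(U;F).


nerve simplices:
  W12={z} W13={q,w} W14={t,y} W15={x} W23={p,v} W45={u}
C dims 5,6; δ0: rk_F3 4
degree 0: 5−4−0 = 1 → Ȟ^0 ≅ Z/3
degree 1: 6−0−4 = 2 → Ȟ^1 ≅ Z/3 ⊕ Z/3
degree 2: 0−0−0 = 0 → Ȟ^2 ≅ 0

Ȟ^0 = Z/3, Ȟ^1 = Z/3 ⊕ Z/3, Ȟ^2 = 0


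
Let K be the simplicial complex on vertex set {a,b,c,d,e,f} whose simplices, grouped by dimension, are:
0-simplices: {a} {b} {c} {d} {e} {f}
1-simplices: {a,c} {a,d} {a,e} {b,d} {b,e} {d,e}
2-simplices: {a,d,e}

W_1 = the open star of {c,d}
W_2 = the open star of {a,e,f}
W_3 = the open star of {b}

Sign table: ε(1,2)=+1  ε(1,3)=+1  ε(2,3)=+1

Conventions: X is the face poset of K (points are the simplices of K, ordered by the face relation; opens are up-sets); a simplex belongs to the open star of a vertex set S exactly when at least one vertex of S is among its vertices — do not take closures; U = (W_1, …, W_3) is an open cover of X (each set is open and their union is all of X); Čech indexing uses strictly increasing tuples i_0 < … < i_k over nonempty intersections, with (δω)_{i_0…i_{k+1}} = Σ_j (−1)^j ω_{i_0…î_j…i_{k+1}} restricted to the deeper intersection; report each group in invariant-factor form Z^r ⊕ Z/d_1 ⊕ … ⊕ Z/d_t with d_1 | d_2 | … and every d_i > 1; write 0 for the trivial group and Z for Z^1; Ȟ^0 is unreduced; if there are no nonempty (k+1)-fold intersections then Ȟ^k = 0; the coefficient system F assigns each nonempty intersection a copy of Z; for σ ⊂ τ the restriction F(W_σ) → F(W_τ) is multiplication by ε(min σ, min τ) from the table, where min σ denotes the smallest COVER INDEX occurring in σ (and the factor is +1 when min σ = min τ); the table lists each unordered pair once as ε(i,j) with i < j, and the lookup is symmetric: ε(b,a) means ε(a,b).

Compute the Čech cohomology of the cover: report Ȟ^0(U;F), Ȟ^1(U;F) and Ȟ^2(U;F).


nerve of the cover:
  W1={{c},{d},{a,c},{a,d},{b,d},{d,e},{a,d,e}} W2={{a},{e},{f},{a,c},{a,d},{a,e},{b,e},{d,e},{a,d,e}} W3={{b},{b,d},{b,e}}
  W12={{a,c},{a,d},{d,e},{a,d,e}} W13={{b,d}} W23={{b,e}}
C dims 3,3; δ0: rk 2, SNF 1^2
Ȟ^0 = (3 − 2) − 0 = 1, so Ȟ^0 ≅ Z
Ȟ^1 = (3 − 0) − 2 = 1, so Ȟ^1 ≅ Z
Ȟ^2 = (0 − 0) − 0 = 0, so Ȟ^2 ≅ 0

Ȟ^0(U;F) ≅ Z, Ȟ^1(U;F) ≅ Z and Ȟ^2(U;F) ≅ 0


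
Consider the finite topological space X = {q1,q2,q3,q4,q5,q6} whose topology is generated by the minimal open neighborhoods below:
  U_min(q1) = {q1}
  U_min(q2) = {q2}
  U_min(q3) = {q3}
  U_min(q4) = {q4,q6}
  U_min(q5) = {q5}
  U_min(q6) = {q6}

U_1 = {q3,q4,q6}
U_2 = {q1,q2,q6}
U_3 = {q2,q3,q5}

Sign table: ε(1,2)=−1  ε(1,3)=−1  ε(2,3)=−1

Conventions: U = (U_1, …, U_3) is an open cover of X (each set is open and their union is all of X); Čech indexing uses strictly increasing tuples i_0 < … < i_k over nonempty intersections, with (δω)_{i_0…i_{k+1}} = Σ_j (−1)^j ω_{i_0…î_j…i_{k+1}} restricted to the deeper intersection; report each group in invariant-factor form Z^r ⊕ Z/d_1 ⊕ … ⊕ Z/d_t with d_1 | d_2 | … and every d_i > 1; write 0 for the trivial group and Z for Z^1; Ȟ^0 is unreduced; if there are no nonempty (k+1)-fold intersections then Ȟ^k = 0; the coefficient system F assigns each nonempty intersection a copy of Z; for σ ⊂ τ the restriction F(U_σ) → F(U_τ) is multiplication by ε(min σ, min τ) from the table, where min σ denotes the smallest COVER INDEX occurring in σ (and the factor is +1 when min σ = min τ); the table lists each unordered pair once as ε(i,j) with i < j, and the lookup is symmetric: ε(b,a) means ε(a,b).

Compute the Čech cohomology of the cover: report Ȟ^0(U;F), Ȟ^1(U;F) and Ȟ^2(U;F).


nerve of the cover:
  U12={q6} U13={q3} U23={q2}
C dims 3,3; δ0: rk 3, SNF 1^2·2
Ȟ^0 = (3 − 3) − 0 = 0, so Ȟ^0 ≅ 0
Ȟ^1 = (3 − 0) − 3 = 0 plus torsion [2], so Ȟ^1 ≅ Z/2
Ȟ^2 = (0 − 0) − 0 = 0, so Ȟ^2 ≅ 0

Ȟ^0 = 0, Ȟ^1 = Z/2, Ȟ^2 = 0


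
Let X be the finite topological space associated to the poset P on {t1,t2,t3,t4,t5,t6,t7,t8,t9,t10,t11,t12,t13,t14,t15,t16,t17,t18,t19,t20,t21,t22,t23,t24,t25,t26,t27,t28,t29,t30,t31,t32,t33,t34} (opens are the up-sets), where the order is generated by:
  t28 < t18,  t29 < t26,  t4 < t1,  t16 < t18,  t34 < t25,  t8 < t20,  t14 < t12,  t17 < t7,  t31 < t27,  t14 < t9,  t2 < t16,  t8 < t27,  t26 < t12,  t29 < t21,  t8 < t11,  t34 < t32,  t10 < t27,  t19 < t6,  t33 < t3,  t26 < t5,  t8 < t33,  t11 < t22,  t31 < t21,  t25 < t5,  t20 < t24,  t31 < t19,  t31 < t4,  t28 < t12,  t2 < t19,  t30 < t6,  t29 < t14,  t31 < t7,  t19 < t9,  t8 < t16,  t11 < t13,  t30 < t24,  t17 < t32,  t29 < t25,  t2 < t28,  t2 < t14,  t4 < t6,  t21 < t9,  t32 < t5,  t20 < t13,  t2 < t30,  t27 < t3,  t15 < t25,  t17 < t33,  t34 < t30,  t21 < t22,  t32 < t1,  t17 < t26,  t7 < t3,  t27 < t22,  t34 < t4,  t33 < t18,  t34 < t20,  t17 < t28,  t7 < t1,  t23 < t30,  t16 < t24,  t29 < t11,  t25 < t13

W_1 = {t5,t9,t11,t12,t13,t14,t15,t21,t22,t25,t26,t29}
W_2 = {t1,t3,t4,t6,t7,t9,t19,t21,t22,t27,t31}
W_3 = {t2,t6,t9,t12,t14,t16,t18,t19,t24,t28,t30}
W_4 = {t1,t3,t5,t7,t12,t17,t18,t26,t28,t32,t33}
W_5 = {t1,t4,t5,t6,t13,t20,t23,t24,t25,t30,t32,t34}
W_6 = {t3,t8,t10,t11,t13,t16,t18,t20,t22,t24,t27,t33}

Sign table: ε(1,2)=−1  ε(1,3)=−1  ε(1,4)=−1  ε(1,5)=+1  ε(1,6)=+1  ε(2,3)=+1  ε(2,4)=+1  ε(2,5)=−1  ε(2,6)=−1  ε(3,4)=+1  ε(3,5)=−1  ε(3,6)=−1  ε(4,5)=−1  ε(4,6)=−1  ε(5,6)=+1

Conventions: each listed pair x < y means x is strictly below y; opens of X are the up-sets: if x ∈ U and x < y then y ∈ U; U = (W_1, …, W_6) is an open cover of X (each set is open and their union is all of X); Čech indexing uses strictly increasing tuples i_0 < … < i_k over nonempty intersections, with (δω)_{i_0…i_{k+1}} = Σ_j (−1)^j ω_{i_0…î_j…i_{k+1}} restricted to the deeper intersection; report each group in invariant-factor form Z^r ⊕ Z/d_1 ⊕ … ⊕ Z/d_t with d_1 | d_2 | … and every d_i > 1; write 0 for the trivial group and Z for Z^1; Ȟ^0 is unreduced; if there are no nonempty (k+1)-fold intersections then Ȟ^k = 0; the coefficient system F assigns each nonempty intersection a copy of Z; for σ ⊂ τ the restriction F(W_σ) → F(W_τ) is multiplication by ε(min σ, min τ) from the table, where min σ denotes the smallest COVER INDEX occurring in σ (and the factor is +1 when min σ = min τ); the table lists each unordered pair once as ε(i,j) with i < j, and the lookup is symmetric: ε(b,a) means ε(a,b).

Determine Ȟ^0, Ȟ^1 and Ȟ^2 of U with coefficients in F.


Ȟ^0 = Z, Ȟ^1 = 0 and Ȟ^2 = Z/2

nonempty overlaps:
  W12={t9,t21,t22} W13={t9,t12,t14} W14={t5,t12,t26} W15={t5,t13,t25} W16={t11,t13,t22} W23={t6,t9,t19} W24={t1,t3,t7} W25={t1,t4,t6} W26={t3,t22,t27} W34={t12,t18,t28} W35={t6,t24,t30} W36={t16,t18,t24} W45={t1,t5,t32} W46={t3,t18,t33} W56={t13,t20,t24}
  W123={t9} W126={t22} W134={t12} W145={t5} W156={t13} W235={t6} W245={t1} W246={t3} W346={t18} W356={t24}
C dims 6,15,10; δ0: rk 5, SNF 1^5; δ1: rk 10, SNF 1^9·2
degree 0: 6−5−0 = 1 → Ȟ^0 ≅ Z
degree 1: 15−10−5 = 0 → Ȟ^1 ≅ 0
degree 2: 10−0−10 = 0 plus torsion [2] → Ȟ^2 ≅ Z/2


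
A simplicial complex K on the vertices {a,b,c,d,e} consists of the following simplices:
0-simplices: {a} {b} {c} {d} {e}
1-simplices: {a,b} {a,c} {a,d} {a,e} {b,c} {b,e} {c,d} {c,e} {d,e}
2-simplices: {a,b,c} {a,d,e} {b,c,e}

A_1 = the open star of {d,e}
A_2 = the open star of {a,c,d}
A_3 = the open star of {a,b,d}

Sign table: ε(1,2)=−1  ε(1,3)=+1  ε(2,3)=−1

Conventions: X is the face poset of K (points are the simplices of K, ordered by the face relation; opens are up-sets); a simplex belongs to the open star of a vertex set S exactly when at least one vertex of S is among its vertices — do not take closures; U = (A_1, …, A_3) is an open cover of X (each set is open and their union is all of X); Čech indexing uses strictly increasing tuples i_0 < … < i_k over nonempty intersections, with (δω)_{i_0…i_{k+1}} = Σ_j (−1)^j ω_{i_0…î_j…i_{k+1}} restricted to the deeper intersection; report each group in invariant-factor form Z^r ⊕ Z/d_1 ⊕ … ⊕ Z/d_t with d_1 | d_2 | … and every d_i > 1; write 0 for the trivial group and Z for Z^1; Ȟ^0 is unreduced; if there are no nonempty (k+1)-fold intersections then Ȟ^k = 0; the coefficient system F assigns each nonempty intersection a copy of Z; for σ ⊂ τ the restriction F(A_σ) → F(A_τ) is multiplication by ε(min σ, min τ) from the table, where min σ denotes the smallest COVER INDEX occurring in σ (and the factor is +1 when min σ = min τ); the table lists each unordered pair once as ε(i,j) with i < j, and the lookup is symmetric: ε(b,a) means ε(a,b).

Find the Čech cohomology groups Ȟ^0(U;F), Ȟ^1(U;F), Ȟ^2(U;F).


Ȟ^0 = Z, Ȟ^1 = 0 and Ȟ^2 = 0

nonempty overlaps:
  A1={{d},{e},{a,d},{a,e},{b,e},{c,d},{c,e},{d,e},{a,d,e},{b,c,e}} A2={{a},{c},{d},{a,b},{a,c},{a,d},{a,e},{b,c},{c,d},{c,e},{d,e},{a,b,c},{a,d,e},{b,c,e}} A3={{a},{b},{d},{a,b},{a,c},{a,d},{a,e},{b,c},{b,e},{c,d},{d,e},{a,b,c},{a,d,e},{b,c,e}}
  A12={{d},{a,d},{a,e},{c,d},{c,e},{d,e},{a,d,e},{b,c,e}} A13={{d},{a,d},{a,e},{b,e},{c,d},{d,e},{a,d,e},{b,c,e}} A23={{a},{d},{a,b},{a,c},{a,d},{a,e},{b,c},{c,d},{d,e},{a,b,c},{a,d,e},{b,c,e}}
  A123={{d},{a,d},{a,e},{c,d},{d,e},{a,d,e},{b,c,e}}
C dims 3,3,1; δ0: rk 2, SNF 1^2; δ1: rk 1, SNF 1^1
degree 0: 3−2−0 = 1 → Ȟ^0 ≅ Z
degree 1: 3−1−2 = 0 → Ȟ^1 ≅ 0
degree 2: 1−0−1 = 0 → Ȟ^2 ≅ 0
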